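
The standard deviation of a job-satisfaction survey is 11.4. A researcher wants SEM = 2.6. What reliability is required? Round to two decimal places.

r = 1 − (SEM / SD)² = 1 − (2.6000 / 11.4)² ≈ 1 − 0.0520 ≈ 0.9480

0.95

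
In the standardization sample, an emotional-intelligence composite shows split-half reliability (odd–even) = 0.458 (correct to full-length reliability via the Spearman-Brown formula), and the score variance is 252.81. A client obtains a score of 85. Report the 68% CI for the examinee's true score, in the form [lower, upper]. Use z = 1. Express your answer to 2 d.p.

[75.31, 94.69]

SD = √252.81 ≃ 15.9000
Full-length reliability (Spearman-Brown) = 2(0.458)/(1+0.458) ≃ 0.6283
The standard error of measurement is 15.9000×√(1 − 0.6283) ≃ 15.9000×0.6097 ≃ 9.6943.
1 × SEM ≃ 9.6943
68% CI: 85 ± 9.6943 = [75.3057, 94.6943]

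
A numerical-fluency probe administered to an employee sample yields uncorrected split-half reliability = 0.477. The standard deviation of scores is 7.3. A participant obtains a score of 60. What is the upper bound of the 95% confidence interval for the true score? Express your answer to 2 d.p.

Spearman-Brown: r = 2(0.477) / (1 + 0.477) = 0.954 / 1.477 ≃ 0.646
The standard error of measurement is 7.300*√(1 − 0.646) ≃ 7.300*0.595 ≃ 4.344.
1.96 * SEM ≃ 8.514
Upper limit = 60 + 8.514 ≃ 68.514

68.51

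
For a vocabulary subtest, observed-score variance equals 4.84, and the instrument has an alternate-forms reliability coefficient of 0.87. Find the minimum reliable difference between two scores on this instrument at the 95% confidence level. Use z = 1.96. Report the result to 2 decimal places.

SD = √4.84 ≈ 2.2000
SEM = 2.2000·√(1 − 0.8700) ≈ 0.7932
Standard error of the difference = 0.7932·√2 ≈ 1.1218
Minimum reliable difference = 1.96 · SE_diff ≈ 1.96 · 1.1218 ≈ 2.1987

2.20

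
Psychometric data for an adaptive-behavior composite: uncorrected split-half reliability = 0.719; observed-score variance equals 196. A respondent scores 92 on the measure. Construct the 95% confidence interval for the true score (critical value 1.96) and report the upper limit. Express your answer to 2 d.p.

SD = √196 = 14.000
Spearman-Brown: r = 2(0.719) / (1 + 0.719) = 1.438 / 1.719 ≈ 0.837
SEM = 14.000 · √(1 − 0.837) = 14.000 · √0.163 ≈ 14.000 · 0.404 ≈ 5.660
1.96 · SEM ≈ 11.094
Upper limit = 92 + 11.094 ≈ 103.094

103.09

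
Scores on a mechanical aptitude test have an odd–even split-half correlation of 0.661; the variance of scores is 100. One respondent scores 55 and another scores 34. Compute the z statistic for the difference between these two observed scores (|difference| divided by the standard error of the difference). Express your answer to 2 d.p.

3.29

σ = 100^(1/2) = 10.0000
Spearman-Brown: r = 2(0.661) / (1 + 0.661) = 1.3220 / 1.6610 ≈ 0.7959
SEM = 10.0000·√(1 − 0.7959) ≈ 4.5177
SE_diff = SEM · √2 ≈ 4.5177 · 1.4142 ≈ 6.3890
z = |55 − 34| / 6.3890 = 21 / 6.3890 ≈ 3.2869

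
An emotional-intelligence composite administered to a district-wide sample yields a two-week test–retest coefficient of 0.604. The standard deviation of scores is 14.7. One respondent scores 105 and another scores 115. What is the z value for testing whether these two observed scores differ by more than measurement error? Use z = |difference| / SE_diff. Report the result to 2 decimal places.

SEM = 14.700*√(1 − 0.604) ≈ 9.250
SE_diff = SEM * √2 ≈ 9.250 * 1.414 ≈ 13.082
z = 10 / 13.082 ≈ 0.764

0.76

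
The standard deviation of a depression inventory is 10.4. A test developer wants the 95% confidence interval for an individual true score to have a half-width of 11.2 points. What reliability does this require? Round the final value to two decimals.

0.70

SEM needed = half-width / z = 11.2/1.96 ≃ 5.7143
Required reliability = 1 − (SEM/SD)² = 1 − 0.3019 ≃ 0.6981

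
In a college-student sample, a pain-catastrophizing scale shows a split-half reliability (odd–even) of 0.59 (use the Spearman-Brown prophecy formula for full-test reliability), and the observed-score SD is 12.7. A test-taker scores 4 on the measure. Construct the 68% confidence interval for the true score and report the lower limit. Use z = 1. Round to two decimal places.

r_full = 2·0.59 / (1 + 0.59) ≃ 0.7421
SEM = 12.7000 * √(1 − 0.7421) = 12.7000 * √0.2579 ≃ 12.7000 * 0.5078 ≃ 6.4491
Margin = 1 * 6.4491 ≃ 6.4491
Lower bound: 4 − 6.4491 = -2.4491

-2.45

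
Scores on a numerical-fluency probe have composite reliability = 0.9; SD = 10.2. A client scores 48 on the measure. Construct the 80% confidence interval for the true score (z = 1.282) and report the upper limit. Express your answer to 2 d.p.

52.14

SEM = 10.20000 · √(1 − 0.90000) = 10.20000 · √0.10000 ≈ 10.20000 · 0.31623 ≈ 3.22552
Margin = 1.282 · 3.22552 ≈ 4.13512
Upper bound: 48 + 4.13512 = 52.13512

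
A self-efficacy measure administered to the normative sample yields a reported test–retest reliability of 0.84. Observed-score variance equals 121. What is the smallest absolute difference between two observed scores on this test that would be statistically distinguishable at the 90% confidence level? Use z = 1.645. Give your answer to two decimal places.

SD = √121 = 11.00000
SEM = 11.00000 × √(1 − 0.84000) = 11.00000 × √0.16000 ≃ 11.00000 × 0.40000 ≃ 4.40000
SE_diff = SEM × √2 ≃ 4.40000 × 1.41421 ≃ 6.22254
Minimum reliable difference = 1.645 × SE_diff ≃ 1.645 × 6.22254 ≃ 10.23608

10.24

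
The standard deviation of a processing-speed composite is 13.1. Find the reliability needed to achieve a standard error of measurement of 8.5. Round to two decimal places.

r = 1 − (SEM / SD)² = 1 − (8.500 / 13.1)² ≈ 1 − 0.421 ≈ 0.579

0.58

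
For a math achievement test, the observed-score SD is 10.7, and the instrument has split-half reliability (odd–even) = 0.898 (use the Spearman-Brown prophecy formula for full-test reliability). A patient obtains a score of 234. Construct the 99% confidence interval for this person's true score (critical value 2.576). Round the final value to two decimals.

Full-length reliability (Spearman-Brown) = 2(0.898)/(1+0.898) ≈ 0.946
The standard error of measurement is 10.700×√(1 − 0.946) ≈ 10.700×0.232 ≈ 2.480.
Margin = 2.576 × 2.480 ≈ 6.390
99% CI: 234 ± 6.390 = [227.610, 240.390]

[227.61, 240.39]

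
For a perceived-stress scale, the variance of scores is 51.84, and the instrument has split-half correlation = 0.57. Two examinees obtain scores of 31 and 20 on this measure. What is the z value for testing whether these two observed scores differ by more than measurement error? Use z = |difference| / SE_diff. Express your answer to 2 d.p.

SD = √51.84 = 7.2000
Spearman-Brown: r = 2(0.57) / (1 + 0.57) = 1.1400 / 1.5700 ≈ 0.7261
SEM = 7.2000·√(1 − 0.7261) ≈ 3.7681
Standard error of the difference = 3.7681·√2 ≈ 5.3288
z = 11 / 5.3288 ≈ 2.0642

2.06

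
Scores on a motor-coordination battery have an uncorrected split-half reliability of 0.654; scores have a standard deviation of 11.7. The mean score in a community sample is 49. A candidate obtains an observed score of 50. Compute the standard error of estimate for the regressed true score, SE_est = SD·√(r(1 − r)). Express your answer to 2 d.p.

4.76

Full-length reliability (Spearman-Brown) = 2(0.654)/(1+0.654) ≈ 0.791
SE_est = 11.700×√(0.791×0.209) ≈ 4.759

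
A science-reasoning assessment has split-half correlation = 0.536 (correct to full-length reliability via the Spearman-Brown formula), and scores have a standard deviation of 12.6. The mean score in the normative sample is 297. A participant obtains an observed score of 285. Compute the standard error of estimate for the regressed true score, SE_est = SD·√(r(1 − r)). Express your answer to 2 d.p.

r_full = 2·0.536 / (1 + 0.536) ≈ 0.6979
SE_est = 12.6000·√(0.6979·0.3021) ≈ 5.7854

5.79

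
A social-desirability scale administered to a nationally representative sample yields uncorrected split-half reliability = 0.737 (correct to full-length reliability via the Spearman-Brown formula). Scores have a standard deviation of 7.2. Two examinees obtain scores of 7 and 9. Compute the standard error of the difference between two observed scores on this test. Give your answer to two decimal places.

r_full = 2·0.737 / (1 + 0.737) ≈ 0.8486
SEM = 7.2000 * √(1 − 0.8486) = 7.2000 * √0.1514 ≈ 7.2000 * 0.3891 ≈ 2.8016
Standard error of the difference = 2.8016·√2 ≈ 3.9621

3.96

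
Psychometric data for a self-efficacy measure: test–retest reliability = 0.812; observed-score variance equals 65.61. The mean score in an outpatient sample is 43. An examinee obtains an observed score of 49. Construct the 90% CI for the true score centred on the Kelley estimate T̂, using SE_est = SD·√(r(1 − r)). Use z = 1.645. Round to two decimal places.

[42.67, 53.08]

SD = √65.61 ≃ 8.10000
T̂ = r·X + (1 − r)·M = 0.81200·49 + 0.18800·43 = 39.78800 + 8.08400 ≃ 47.87200
SE_est = SD · √(r(1 − r)) = 8.10000 · √0.15266 ≃ 8.10000 · 0.39071 ≃ 3.16477
CI = 47.87200 ± 1.645 · 3.16477 → [42.66596, 53.07804]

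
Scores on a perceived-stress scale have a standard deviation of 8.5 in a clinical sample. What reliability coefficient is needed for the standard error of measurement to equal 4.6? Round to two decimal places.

0.71

Required reliability = 1 − (SEM/SD)² = 1 − 0.293 ≃ 0.707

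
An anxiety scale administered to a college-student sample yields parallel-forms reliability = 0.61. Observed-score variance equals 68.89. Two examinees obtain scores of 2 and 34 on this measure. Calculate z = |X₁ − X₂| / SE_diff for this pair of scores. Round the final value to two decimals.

4.37

SD = √68.89 ≈ 8.3000
SEM = 8.3000 * √(1 − 0.6100) = 8.3000 * √0.3900 ≈ 8.3000 * 0.6245 ≈ 5.1833
SE_diff = √2 * SEM ≈ 7.3304
z = 32 / 7.3304 ≈ 4.3654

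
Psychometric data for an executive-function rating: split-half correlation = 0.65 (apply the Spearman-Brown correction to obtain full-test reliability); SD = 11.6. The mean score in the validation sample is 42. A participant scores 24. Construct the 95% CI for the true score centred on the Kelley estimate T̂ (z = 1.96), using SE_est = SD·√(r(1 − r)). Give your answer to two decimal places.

[18.52, 37.11]

Spearman-Brown: r = 2(0.65) / (1 + 0.65) = 1.3000 / 1.6500 ≈ 0.7879
Estimated true score = 0.7879·24 + (1 − 0.7879)·42 ≈ 27.8182
SE_est = SD · √(r(1 − r)) = 11.6000 · √0.1671 ≈ 11.6000 · 0.4088 ≈ 4.7422
CI = 27.8182 ± 1.96 · 4.7422 → [18.5235, 37.1129]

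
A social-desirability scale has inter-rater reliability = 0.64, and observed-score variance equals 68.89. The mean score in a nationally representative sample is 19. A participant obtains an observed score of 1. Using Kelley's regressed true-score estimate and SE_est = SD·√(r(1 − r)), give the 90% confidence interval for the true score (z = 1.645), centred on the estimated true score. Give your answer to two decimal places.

[0.93, 14.03]

σ = 68.89^(1/2) = 8.3000
Estimated true score = 0.6400*1 + (1 − 0.6400)*19 ≈ 7.4800
SE_est = SD * √(r(1 − r)) = 8.3000 * √0.2304 ≈ 8.3000 * 0.4800 ≈ 3.9840
90% CI: 7.4800 ± 6.5537 ≈ (0.9263, 14.0337)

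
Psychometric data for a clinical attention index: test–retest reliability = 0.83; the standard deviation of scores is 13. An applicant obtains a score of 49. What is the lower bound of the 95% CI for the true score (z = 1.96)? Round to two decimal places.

38.49

SEM = 13.000*√(1 − 0.830) ≃ 5.360
1.96 * SEM ≃ 10.506
Lower bound: 49 − 10.506 = 38.494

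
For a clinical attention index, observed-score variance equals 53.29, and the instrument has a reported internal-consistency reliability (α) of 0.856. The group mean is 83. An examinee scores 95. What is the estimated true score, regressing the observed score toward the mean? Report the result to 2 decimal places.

T̂ = 0.856(95) + 0.144(83) ≈ 93.272

93.27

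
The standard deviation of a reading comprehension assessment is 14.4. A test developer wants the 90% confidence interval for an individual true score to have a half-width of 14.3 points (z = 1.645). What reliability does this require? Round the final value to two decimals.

0.64

Required SEM = 14.3 / 1.645 ≃ 8.693
Required reliability = 1 − (SEM/SD)² = 1 − 0.364 ≃ 0.636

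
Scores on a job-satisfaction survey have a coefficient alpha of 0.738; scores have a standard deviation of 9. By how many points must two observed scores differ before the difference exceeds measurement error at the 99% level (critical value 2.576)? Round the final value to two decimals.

The standard error of measurement is 9.0000*√(1 − 0.7380) ≈ 9.0000*0.5119 ≈ 4.6067.
SE_diff = SEM * √2 ≈ 4.6067 * 1.4142 ≈ 6.5149
Smallest detectable difference = 2.576*6.5149 ≈ 16.7824

16.78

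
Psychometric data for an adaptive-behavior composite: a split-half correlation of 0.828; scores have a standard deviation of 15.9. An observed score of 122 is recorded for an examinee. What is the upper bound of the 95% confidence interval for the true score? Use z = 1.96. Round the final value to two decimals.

131.56

Full-length reliability (Spearman-Brown) = 2(0.828)/(1+0.828) ≈ 0.9059
SEM = 15.9000*√(1 − 0.9059) ≈ 4.8772
Half-width = 1.96*4.8772 ≈ 9.5594
Upper bound: 122 + 9.5594 = 131.5594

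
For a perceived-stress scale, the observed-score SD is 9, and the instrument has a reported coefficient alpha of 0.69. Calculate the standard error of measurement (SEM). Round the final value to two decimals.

5.01

SEM = 9.00000 × √(1 − 0.69000) = 9.00000 × √0.31000 ≈ 9.00000 × 0.55678 ≈ 5.01099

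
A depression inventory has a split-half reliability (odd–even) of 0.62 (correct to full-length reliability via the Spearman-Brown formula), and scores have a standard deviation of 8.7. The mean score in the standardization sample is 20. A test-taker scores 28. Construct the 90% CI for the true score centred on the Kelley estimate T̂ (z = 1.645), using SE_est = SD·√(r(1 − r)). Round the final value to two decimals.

[20.06, 32.19]

Full-length reliability (Spearman-Brown) = 2(0.62)/(1+0.62) ≈ 0.76543
T̂ = 0.76543(28) + 0.23457(20) ≈ 26.12346
SE_est = SD × √(r(1 − r)) = 8.70000 × √0.17955 ≈ 8.70000 × 0.42373 ≈ 3.68644
90% CI: 26.12346 ± 6.06419 ≈ (20.05927, 32.18765)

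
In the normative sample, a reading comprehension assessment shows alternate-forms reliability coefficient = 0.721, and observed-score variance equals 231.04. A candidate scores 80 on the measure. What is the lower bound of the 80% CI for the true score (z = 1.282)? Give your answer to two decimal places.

69.71

SD = √231.04 ≃ 15.20000
SEM = 15.20000 · √(1 − 0.72100) = 15.20000 · √0.27900 ≃ 15.20000 · 0.52820 ≃ 8.02871
1.282 · SEM ≃ 10.29280
Lower bound: 80 − 10.29280 = 69.70720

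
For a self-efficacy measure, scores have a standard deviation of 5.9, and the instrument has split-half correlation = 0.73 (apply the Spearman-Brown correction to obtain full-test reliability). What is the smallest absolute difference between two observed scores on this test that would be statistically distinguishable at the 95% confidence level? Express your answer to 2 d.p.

Full-length reliability (Spearman-Brown) = 2(0.73)/(1+0.73) ≃ 0.84393
SEM = 5.90000·√(1 − 0.84393) ≃ 2.33083
Standard error of the difference = 2.33083·√2 ≃ 3.29629
Minimum reliable difference = 1.96 · SE_diff ≃ 1.96 · 3.29629 ≃ 6.46073

6.46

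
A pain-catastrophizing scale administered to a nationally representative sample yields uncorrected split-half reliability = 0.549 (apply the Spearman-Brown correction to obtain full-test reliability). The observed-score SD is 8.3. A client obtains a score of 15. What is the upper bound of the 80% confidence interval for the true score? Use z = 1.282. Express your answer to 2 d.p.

20.74

r_full = 2·0.549 / (1 + 0.549) ≈ 0.709
SEM = 8.300 * √(1 − 0.709) = 8.300 * √0.291 ≈ 8.300 * 0.540 ≈ 4.479
Half-width = 1.282*4.479 ≈ 5.742
Upper limit = 15 + 5.742 ≈ 20.742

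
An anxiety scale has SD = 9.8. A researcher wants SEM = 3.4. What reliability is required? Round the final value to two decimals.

0.88

Required reliability = 1 − (SEM/SD)² = 1 − 0.120 ≈ 0.880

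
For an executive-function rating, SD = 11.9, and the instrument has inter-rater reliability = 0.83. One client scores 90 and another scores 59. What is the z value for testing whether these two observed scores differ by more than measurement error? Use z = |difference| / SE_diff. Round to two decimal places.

SEM = 11.9000*√(1 − 0.8300) ≈ 4.9065
SE_diff = SEM * √2 ≈ 4.9065 * 1.4142 ≈ 6.9388
z = 31 / 6.9388 ≈ 4.4676

4.47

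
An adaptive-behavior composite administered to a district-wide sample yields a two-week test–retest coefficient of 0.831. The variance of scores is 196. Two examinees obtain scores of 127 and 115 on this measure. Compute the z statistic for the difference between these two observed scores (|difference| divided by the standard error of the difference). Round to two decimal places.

1.47

SD = √196 = 14.000
The standard error of measurement is 14.000*√(1 − 0.831) ≈ 14.000*0.411 ≈ 5.755.
SE_diff = SEM * √2 ≈ 5.755 * 1.414 ≈ 8.139
z = |127 − 115| / 8.139 = 12 / 8.139 ≈ 1.474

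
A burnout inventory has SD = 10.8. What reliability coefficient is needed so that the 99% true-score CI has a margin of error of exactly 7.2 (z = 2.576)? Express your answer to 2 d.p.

SEM needed = half-width / z = 7.2/2.576 ≈ 2.7950
r = 1 − (2.7950/10.8)² ≈ 1 − 0.0670 ≈ 0.9330

0.93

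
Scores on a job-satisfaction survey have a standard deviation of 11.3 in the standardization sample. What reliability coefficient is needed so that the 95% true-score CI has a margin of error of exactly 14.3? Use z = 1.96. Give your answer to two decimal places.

0.58

SEM needed = half-width / z = 14.3/1.96 ≈ 7.29592
r = 1 − (SEM / SD)² = 1 − (7.29592 / 11.3)² ≈ 1 − 0.41687 ≈ 0.58313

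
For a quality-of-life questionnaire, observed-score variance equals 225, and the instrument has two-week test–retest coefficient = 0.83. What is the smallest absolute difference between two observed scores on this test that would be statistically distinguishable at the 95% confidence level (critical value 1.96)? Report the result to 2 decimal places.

17.14

SD = √225 ≈ 15.000
The standard error of measurement is 15.000*√(1 − 0.830) ≈ 15.000*0.412 ≈ 6.185.
SE_diff = SEM * √2 ≈ 6.185 * 1.414 ≈ 8.746
Smallest detectable difference = 1.96*8.746 ≈ 17.143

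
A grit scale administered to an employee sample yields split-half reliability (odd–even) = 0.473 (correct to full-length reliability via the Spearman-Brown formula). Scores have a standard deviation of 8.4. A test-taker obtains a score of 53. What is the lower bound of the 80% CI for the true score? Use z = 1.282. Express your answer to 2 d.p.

r_full = 2·0.473 / (1 + 0.473) ≈ 0.642
The standard error of measurement is 8.400×√(1 − 0.642) ≈ 8.400×0.598 ≈ 5.024.
Margin = 1.282 × 5.024 ≈ 6.441
Lower limit = 53 − 6.441 ≈ 46.559

46.56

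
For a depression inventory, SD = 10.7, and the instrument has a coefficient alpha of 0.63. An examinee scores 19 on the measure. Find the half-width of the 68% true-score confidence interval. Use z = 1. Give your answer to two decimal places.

SEM = 10.70000×√(1 − 0.63000) ≈ 6.50856
Margin = 1 × 6.50856 ≈ 6.50856

6.51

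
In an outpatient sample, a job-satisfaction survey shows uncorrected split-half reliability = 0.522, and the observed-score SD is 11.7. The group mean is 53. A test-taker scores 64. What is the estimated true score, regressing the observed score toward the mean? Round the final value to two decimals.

Full-length reliability (Spearman-Brown) = 2(0.522)/(1+0.522) ≃ 0.6859
T̂ = r·X + (1 − r)·M = 0.6859·64 + 0.3141·53 ≃ 43.9001 + 16.6452 ≃ 60.5453

60.55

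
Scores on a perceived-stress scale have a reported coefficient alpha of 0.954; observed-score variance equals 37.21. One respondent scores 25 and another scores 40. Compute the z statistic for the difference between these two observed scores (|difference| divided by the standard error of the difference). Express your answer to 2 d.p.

8.11

σ = 37.21^(1/2) = 6.10000
The standard error of measurement is 6.10000×√(1 − 0.95400) ≃ 6.10000×0.21448 ≃ 1.30830.
SE_diff = SEM × √2 ≃ 1.30830 × 1.41421 ≃ 1.85022
z = 15 / 1.85022 ≃ 8.10714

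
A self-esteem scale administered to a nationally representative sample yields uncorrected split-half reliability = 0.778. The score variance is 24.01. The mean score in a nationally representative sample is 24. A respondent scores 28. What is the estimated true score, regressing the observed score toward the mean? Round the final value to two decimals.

27.50

Spearman-Brown: r = 2(0.778) / (1 + 0.778) = 1.5560 / 1.7780 ≃ 0.8751
T̂ = r·X + (1 − r)·M = 0.8751*28 + 0.1249*24 ≃ 24.5039 + 2.9966 ≃ 27.5006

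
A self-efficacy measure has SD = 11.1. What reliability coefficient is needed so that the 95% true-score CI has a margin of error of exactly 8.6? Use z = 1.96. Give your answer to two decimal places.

SEM needed = half-width / z = 8.6/1.96 ≈ 4.388
Required reliability = 1 − (SEM/SD)² = 1 − 0.156 ≈ 0.844

0.84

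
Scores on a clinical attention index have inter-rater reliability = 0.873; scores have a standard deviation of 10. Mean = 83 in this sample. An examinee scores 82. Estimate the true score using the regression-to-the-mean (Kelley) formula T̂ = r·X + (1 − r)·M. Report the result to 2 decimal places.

82.13

T̂ = r·X + (1 − r)·M = 0.873·82 + 0.127·83 = 71.586 + 10.541 ≈ 82.127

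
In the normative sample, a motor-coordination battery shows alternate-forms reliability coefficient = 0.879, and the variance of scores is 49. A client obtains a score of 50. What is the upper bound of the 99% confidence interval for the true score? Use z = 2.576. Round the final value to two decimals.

56.27

SD = √49 = 7.0000
SEM = 7.0000*√(1 − 0.8790) ≈ 2.4350
Half-width = 2.576*2.4350 ≈ 6.2724
Upper bound: 50 + 6.2724 = 56.2724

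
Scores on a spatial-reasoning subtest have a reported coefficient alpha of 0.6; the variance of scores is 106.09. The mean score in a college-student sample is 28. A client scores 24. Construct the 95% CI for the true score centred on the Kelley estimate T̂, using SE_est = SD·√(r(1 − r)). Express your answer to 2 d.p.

[15.71, 35.49]

SD = √106.09 = 10.3000
T̂ = 0.6000(24) + 0.4000(28) ≈ 25.6000
SE_est = 10.3000·√[r(1 − r)] ≈ 5.0459
CI = 25.6000 ± 1.96 * 5.0459 → [15.7099, 35.4901]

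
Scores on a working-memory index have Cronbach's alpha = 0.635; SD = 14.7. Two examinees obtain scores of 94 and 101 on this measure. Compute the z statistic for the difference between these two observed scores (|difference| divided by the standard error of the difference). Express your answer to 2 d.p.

SEM = 14.7000 · √(1 − 0.6350) = 14.7000 · √0.3650 ≈ 14.7000 · 0.6042 ≈ 8.8810
SE_diff = SEM · √2 ≈ 8.8810 · 1.4142 ≈ 12.5597
z = |94 − 101| / 12.5597 = 7 / 12.5597 ≈ 0.5573

0.56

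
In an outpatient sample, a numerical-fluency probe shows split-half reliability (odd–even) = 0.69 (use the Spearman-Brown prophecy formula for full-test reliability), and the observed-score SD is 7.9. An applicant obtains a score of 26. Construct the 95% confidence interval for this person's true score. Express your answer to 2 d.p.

[19.37, 32.63]

Full-length reliability (Spearman-Brown) = 2(0.69)/(1+0.69) ≈ 0.81657
SEM = 7.90000 · √(1 − 0.81657) = 7.90000 · √0.18343 ≈ 7.90000 · 0.42829 ≈ 3.38349
Margin = 1.96 · 3.38349 ≈ 6.63164
Interval: (19.36836, 32.63164)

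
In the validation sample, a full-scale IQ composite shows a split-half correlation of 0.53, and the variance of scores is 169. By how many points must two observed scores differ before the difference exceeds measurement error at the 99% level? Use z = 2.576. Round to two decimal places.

σ = 169^(1/2) = 13.0000
Spearman-Brown: r = 2(0.53) / (1 + 0.53) = 1.0600 / 1.5300 ≈ 0.6928
SEM = 13.0000 * √(1 − 0.6928) = 13.0000 * √0.3072 ≈ 13.0000 * 0.5542 ≈ 7.2052
SE_diff = √2 * SEM ≈ 10.1897
Smallest detectable difference = 2.576*10.1897 ≈ 26.2487

26.25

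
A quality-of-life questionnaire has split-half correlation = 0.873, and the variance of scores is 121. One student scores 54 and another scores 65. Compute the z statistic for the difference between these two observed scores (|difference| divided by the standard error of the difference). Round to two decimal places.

σ = 121^(1/2) = 11.0000
Spearman-Brown: r = 2(0.873) / (1 + 0.873) = 1.7460 / 1.8730 ≈ 0.9322
The standard error of measurement is 11.0000×√(1 − 0.9322) ≈ 11.0000×0.2604 ≈ 2.8643.
SE_diff = √2 × SEM ≈ 4.0508
z = |54 − 65| / 4.0508 = 11 / 4.0508 ≈ 2.7155

2.72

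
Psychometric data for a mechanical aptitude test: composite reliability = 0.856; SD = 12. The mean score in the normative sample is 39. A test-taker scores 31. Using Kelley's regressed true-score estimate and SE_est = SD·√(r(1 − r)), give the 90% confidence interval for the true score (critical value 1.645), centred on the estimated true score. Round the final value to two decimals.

Estimated true score = 0.85600·31 + (1 − 0.85600)·39 ≃ 32.15200
SE_est = SD · √(r(1 − r)) = 12.00000 · √0.12326 ≃ 12.00000 · 0.35109 ≃ 4.21308
90% CI: 32.15200 ± 6.93051 ≃ (25.22149, 39.08251)

[25.22, 39.08]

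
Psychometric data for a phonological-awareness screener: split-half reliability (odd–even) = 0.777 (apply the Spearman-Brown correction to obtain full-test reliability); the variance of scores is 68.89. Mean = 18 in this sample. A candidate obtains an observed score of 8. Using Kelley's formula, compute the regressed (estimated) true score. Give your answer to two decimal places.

9.25

Full-length reliability (Spearman-Brown) = 2(0.777)/(1+0.777) ≈ 0.87451
T̂ = 0.87451(8) + 0.12549(18) ≈ 9.25492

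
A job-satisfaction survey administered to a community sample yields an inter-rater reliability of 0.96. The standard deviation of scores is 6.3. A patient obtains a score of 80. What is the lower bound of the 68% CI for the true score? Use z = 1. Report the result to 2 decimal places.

SEM = 6.30000 × √(1 − 0.96000) = 6.30000 × √0.04000 ≈ 6.30000 × 0.20000 ≈ 1.26000
1 × SEM ≈ 1.26000
Lower bound: 80 − 1.26000 = 78.74000

78.74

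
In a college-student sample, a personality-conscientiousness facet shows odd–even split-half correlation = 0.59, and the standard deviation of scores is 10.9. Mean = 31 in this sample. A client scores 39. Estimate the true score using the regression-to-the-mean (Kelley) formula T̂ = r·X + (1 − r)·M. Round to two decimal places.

r_full = 2·0.59 / (1 + 0.59) ≈ 0.74214
T̂ = 0.74214(39) + 0.25786(31) ≈ 36.93711

36.94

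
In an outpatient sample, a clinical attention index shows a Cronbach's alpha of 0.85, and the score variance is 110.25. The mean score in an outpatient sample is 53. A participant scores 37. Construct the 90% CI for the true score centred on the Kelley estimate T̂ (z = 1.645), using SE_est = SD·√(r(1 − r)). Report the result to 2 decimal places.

SD = √110.25 ≈ 10.50000
T̂ = 0.85000(37) + 0.15000(53) ≈ 39.40000
SE_est = 10.50000·√[r(1 − r)] ≈ 3.74925
CI = 39.40000 ± 1.645 · 3.74925 → [33.23248, 45.56752]

[33.23, 45.57]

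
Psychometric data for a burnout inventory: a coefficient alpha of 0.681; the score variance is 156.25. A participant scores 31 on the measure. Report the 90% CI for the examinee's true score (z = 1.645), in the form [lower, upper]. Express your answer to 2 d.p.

[19.39, 42.61]

SD = √156.25 = 12.500
SEM = 12.500 × √(1 − 0.681) = 12.500 × √0.319 ≈ 12.500 × 0.565 ≈ 7.060
Margin = 1.645 × 7.060 ≈ 11.614
CI = 31 ± 11.614 → [19.386, 42.614]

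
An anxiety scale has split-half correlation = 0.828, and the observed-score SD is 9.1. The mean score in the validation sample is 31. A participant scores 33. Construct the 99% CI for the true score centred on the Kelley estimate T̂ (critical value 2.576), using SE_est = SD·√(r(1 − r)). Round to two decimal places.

[25.97, 39.66]

r_full = 2·0.828 / (1 + 0.828) ≃ 0.9059
Estimated true score = 0.9059*33 + (1 − 0.9059)*31 ≃ 32.8118
SE_est = 9.1000·√[r(1 − r)] ≃ 2.6568
CI = 32.8118 ± 2.576 * 2.6568 → [25.9679, 39.6557]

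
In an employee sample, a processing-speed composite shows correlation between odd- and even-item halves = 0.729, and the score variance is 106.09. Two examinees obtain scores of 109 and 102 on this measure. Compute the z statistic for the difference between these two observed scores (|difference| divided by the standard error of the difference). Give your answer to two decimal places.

1.21

SD = √106.09 = 10.30000
r_full = 2·0.729 / (1 + 0.729) ≈ 0.84326
SEM = 10.30000 × √(1 − 0.84326) = 10.30000 × √0.15674 ≈ 10.30000 × 0.39590 ≈ 4.07779
SE_diff = SEM × √2 ≈ 4.07779 × 1.41421 ≈ 5.76686
z = 7 / 5.76686 ≈ 1.21383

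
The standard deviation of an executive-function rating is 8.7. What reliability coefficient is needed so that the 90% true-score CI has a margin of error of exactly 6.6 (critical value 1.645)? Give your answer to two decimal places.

SEM needed = half-width / z = 6.6/1.645 ≃ 4.01216
r = 1 − (4.01216/8.7)² ≃ 1 − 0.21268 ≃ 0.78732

0.79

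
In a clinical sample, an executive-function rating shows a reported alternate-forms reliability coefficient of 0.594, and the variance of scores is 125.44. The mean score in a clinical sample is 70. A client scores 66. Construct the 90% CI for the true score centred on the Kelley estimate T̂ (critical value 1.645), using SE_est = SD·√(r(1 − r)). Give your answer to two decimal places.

SD = √125.44 ≈ 11.200
T̂ = 0.594(66) + 0.406(70) ≈ 67.624
SE_est = SD * √(r(1 − r)) = 11.200 * √0.241 ≈ 11.200 * 0.491 ≈ 5.500
90% CI: 67.624 ± 9.048 ≈ (58.576, 76.672)

[58.58, 76.67]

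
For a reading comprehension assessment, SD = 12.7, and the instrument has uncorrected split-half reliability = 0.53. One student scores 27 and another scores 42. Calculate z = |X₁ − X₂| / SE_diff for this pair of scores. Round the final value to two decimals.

Spearman-Brown: r = 2(0.53) / (1 + 0.53) = 1.060 / 1.530 ≃ 0.693
SEM = 12.700×√(1 − 0.693) ≃ 7.039
SE_diff = √2 × SEM ≃ 9.955
z = 15 / 9.955 ≃ 1.507

1.51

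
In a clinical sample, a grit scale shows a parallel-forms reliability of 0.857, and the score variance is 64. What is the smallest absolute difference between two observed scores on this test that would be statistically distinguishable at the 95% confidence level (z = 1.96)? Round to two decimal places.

SD = √64 ≈ 8.0000
SEM = 8.0000×√(1 − 0.8570) ≈ 3.0252
SE_diff = √2 × SEM ≈ 4.2783
Minimum reliable difference = 1.96 × SE_diff ≈ 1.96 × 4.2783 ≈ 8.3855

8.39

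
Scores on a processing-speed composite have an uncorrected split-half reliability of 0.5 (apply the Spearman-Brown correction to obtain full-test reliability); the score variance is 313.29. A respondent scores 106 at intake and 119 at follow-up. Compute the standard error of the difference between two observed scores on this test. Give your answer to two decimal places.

SD = √313.29 = 17.7000
Full-length reliability (Spearman-Brown) = 2(0.5)/(1+0.5) ≃ 0.6667
SEM = 17.7000 · √(1 − 0.6667) = 17.7000 · √0.3333 ≃ 17.7000 · 0.5774 ≃ 10.2191
SE_diff = SEM · √2 ≃ 10.2191 · 1.4142 ≃ 14.4520

14.45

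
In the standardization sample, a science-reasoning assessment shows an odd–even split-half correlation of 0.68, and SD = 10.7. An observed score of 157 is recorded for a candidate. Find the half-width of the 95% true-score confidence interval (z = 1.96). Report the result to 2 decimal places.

Spearman-Brown: r = 2(0.68) / (1 + 0.68) = 1.36000 / 1.68000 ≃ 0.80952
SEM = 10.70000 · √(1 − 0.80952) = 10.70000 · √0.19048 ≃ 10.70000 · 0.43644 ≃ 4.66986
Margin = 1.96 · 4.66986 ≃ 9.15293

9.15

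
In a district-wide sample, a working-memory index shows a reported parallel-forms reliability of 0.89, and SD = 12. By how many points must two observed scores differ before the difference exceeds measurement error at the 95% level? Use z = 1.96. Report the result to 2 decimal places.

SEM = 12.0000 × √(1 − 0.8900) = 12.0000 × √0.1100 ≈ 12.0000 × 0.3317 ≈ 3.9799
SE_diff = √2 × SEM ≈ 5.6285
Smallest detectable difference = 1.96×5.6285 ≈ 11.0319

11.03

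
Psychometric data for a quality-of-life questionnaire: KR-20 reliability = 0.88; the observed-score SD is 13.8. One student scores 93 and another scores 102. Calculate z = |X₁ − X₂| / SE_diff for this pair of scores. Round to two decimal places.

SEM = 13.8000 × √(1 − 0.8800) = 13.8000 × √0.1200 ≈ 13.8000 × 0.3464 ≈ 4.7805
Standard error of the difference = 4.7805·√2 ≈ 6.7606
z = 9 / 6.7606 ≈ 1.3312

1.33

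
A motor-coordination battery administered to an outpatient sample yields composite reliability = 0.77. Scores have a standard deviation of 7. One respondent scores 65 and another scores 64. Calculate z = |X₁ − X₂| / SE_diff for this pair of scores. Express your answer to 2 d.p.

The standard error of measurement is 7.00000×√(1 − 0.77000) ≈ 7.00000×0.47958 ≈ 3.35708.
SE_diff = SEM × √2 ≈ 3.35708 × 1.41421 ≈ 4.74763
z = 1 / 4.74763 ≈ 0.21063

0.21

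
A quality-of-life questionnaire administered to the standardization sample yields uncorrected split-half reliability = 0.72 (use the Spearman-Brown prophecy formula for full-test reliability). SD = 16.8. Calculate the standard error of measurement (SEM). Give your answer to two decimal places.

6.78

r_full = 2·0.72 / (1 + 0.72) ≃ 0.837
SEM = 16.800×√(1 − 0.837) ≃ 6.778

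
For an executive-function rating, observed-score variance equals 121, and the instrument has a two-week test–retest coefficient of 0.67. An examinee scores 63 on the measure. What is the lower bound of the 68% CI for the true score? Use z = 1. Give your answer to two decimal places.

56.68

σ = 121^(1/2) = 11.0000
SEM = 11.0000 × √(1 − 0.6700) = 11.0000 × √0.3300 ≈ 11.0000 × 0.5745 ≈ 6.3190
Half-width = 1×6.3190 ≈ 6.3190
Lower bound: 63 − 6.3190 = 56.6810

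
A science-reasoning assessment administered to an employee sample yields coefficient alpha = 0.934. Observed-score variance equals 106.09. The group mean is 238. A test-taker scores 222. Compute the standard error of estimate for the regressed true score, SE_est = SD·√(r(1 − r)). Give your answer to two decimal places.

2.56

σ = 106.09^(1/2) = 10.300
SE_est = SD · √(r(1 − r)) = 10.300 · √0.062 ≈ 10.300 · 0.248 ≈ 2.557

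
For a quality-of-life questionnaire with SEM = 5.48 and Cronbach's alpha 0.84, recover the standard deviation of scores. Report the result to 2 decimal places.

13.70

σ = SEM·(1 − r)^(−1/2) ≈ 5.48·2.500 ≈ 13.700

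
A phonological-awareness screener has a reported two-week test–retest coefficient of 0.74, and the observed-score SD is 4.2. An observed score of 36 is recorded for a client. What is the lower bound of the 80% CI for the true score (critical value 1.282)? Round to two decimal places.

The standard error of measurement is 4.20000×√(1 − 0.74000) ≈ 4.20000×0.50990 ≈ 2.14159.
Half-width = 1.282×2.14159 ≈ 2.74552
Lower limit = 36 − 2.74552 ≈ 33.25448

33.25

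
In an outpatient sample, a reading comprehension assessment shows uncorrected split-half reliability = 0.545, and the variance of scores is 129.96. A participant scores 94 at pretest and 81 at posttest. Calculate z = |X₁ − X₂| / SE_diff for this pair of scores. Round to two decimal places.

1.49

σ = 129.96^(1/2) = 11.4000
r_full = 2·0.545 / (1 + 0.545) ≈ 0.7055
SEM = 11.4000 · √(1 − 0.7055) = 11.4000 · √0.2945 ≈ 11.4000 · 0.5427 ≈ 6.1865
Standard error of the difference = 6.1865·√2 ≈ 8.7491
z = |94 − 81| / 8.7491 = 13 / 8.7491 ≈ 1.4859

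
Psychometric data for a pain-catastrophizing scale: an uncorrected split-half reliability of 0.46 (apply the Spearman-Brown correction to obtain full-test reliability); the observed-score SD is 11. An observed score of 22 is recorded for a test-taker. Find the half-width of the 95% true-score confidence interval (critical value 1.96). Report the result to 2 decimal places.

13.11

Full-length reliability (Spearman-Brown) = 2(0.46)/(1+0.46) ≈ 0.6301
SEM = 11.0000 · √(1 − 0.6301) = 11.0000 · √0.3699 ≈ 11.0000 · 0.6082 ≈ 6.6898
Half-width = 1.96·6.6898 ≈ 13.1120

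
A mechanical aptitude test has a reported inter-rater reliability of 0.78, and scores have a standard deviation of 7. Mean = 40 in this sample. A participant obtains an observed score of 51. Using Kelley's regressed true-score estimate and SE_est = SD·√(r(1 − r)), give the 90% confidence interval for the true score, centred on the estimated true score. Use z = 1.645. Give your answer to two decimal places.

T̂ = 0.780(51) + 0.220(40) ≈ 48.580
SE_est = SD × √(r(1 − r)) = 7.000 × √0.172 ≈ 7.000 × 0.414 ≈ 2.900
90% CI: 48.580 ± 4.770 ≈ (43.810, 53.350)

[43.81, 53.35]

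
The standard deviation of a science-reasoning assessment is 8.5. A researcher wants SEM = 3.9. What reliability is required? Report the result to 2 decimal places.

0.79

r = 1 − (3.9000/8.5)² ≈ 1 − 0.2105 ≈ 0.7895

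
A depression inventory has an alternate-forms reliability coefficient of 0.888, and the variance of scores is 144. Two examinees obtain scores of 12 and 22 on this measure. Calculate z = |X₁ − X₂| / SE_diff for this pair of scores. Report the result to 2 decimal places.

SD = √144 = 12.000
SEM = 12.000 * √(1 − 0.888) = 12.000 * √0.112 ≈ 12.000 * 0.335 ≈ 4.016
SE_diff = SEM * √2 ≈ 4.016 * 1.414 ≈ 5.679
z = |12 − 22| / 5.679 = 10 / 5.679 ≈ 1.761

1.76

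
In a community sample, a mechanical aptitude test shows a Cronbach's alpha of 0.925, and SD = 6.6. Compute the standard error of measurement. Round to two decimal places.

SEM = 6.600*√(1 − 0.925) ≈ 1.807

1.81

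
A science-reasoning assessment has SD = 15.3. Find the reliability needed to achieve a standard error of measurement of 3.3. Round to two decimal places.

0.95

r = 1 − (3.30000/15.3)² ≃ 1 − 0.04652 ≃ 0.95348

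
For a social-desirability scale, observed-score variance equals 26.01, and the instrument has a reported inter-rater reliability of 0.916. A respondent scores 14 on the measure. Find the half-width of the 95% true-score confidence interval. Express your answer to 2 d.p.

SD = √26.01 = 5.10000
SEM = 5.10000*√(1 − 0.91600) ≈ 1.47812
1.96 * SEM ≈ 2.89712

2.90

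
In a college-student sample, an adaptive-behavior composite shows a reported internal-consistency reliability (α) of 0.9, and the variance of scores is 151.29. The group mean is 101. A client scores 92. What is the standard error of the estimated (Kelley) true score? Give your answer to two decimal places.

σ = 151.29^(1/2) = 12.300
SE_est = 12.300·√[r(1 − r)] ≃ 3.690

3.69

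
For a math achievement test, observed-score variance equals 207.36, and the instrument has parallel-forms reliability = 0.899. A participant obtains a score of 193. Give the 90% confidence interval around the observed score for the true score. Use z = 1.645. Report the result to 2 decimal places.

[185.47, 200.53]

σ = 207.36^(1/2) = 14.400
The standard error of measurement is 14.400×√(1 − 0.899) ≈ 14.400×0.318 ≈ 4.576.
Margin = 1.645 × 4.576 ≈ 7.528
CI = 193 ± 7.528 → [185.472, 200.528]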